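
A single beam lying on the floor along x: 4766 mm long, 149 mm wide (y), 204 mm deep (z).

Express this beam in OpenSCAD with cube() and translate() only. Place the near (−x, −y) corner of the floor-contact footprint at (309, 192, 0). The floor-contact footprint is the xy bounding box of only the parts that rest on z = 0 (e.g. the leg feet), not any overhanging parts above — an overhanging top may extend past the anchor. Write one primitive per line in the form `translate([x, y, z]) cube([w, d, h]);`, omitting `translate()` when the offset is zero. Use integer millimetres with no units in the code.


translate([309, 192, 0]) cube([4766, 149, 204]);


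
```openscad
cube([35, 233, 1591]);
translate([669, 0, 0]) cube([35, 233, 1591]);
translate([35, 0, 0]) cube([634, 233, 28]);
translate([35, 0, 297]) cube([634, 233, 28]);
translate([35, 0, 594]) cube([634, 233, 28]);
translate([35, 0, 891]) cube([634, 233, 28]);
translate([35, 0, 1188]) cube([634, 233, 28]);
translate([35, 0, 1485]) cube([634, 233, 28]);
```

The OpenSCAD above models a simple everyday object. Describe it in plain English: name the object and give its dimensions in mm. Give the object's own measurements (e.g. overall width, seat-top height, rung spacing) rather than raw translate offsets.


An open bookshelf. Two side panels, each 35 mm thick, 233 mm deep and 1591 mm tall, stand 704 mm apart (outside-to-outside). Between them sit 6 shelves, each 28 mm thick and 233 mm deep, spanning the full gap between the sides. The bottom shelf rests on the floor (its underside at z = 0) and the clear gap between one shelf's top and the next shelf's underside is 269 mm.


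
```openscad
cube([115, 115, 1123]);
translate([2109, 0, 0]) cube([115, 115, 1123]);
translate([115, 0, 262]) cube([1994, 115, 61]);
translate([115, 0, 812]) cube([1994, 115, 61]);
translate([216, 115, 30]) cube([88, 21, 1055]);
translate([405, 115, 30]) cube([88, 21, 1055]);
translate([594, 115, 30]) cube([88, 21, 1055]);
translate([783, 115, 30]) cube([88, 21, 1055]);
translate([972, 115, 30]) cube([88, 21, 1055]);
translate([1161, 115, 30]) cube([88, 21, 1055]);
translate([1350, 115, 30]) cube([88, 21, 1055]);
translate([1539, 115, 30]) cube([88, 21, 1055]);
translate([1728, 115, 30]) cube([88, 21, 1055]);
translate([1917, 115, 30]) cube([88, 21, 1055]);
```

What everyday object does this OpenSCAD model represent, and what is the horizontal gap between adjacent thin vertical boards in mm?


A fence section. The picket gap is 101 mm.

Two posts, two rails, 10 pickets — a fence section. Span 1994 mm holds 10 pickets of 88 mm with 11 equal gaps: ⌊(1994 − 10·88) / 11⌋ = 101 mm.


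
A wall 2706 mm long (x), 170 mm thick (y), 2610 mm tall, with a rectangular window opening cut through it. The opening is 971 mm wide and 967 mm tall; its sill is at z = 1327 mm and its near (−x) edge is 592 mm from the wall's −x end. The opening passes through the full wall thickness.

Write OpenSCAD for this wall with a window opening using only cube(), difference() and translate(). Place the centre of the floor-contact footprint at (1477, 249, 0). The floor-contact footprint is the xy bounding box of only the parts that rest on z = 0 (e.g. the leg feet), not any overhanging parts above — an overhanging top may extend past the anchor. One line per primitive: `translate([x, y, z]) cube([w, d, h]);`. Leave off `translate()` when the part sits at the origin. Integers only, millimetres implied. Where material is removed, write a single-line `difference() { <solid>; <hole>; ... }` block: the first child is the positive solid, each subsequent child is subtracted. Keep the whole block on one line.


difference() { translate([124, 164, 0]) cube([2706, 170, 2610]); translate([716, 164, 1327]) cube([971, 170, 967]); }


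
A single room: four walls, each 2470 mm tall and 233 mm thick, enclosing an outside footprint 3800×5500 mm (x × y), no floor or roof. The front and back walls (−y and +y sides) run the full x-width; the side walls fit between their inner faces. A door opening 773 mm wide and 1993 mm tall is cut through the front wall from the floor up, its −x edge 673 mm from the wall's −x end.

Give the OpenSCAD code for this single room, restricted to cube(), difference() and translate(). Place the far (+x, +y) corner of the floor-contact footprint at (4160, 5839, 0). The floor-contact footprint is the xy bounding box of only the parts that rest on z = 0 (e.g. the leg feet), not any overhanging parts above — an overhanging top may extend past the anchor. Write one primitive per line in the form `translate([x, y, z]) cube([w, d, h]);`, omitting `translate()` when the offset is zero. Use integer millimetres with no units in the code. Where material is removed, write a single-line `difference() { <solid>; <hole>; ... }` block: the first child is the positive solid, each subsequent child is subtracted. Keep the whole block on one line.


difference() { translate([360, 339, 0]) cube([3800, 233, 2470]); translate([1033, 339, 0]) cube([773, 233, 1993]); }
translate([360, 5606, 0]) cube([3800, 233, 2470]);
translate([360, 572, 0]) cube([233, 5034, 2470]);
translate([3927, 572, 0]) cube([233, 5034, 2470]);


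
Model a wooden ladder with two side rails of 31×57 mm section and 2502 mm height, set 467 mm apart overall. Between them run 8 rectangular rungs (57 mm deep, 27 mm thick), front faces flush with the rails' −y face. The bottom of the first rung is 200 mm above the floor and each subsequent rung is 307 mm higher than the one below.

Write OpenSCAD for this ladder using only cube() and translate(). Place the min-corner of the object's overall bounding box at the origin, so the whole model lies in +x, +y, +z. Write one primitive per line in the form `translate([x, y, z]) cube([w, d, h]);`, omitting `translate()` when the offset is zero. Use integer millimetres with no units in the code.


cube([31, 57, 2502]);
translate([436, 0, 0]) cube([31, 57, 2502]);
translate([31, 0, 200]) cube([405, 57, 27]);
translate([31, 0, 507]) cube([405, 57, 27]);
translate([31, 0, 814]) cube([405, 57, 27]);
translate([31, 0, 1121]) cube([405, 57, 27]);
translate([31, 0, 1428]) cube([405, 57, 27]);
translate([31, 0, 1735]) cube([405, 57, 27]);
translate([31, 0, 2042]) cube([405, 57, 27]);
translate([31, 0, 2349]) cube([405, 57, 27]);


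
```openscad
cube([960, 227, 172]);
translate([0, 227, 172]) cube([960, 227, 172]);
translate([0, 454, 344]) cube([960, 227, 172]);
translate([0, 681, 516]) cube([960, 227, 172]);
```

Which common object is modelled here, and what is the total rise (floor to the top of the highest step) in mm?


A staircase. The total rise is 688 mm.

4 identical blocks, each offset up and back from the previous — a staircase. Each step is 172 mm tall and there are 4 of them, so the total rise is 4 × 172 = 688 mm.


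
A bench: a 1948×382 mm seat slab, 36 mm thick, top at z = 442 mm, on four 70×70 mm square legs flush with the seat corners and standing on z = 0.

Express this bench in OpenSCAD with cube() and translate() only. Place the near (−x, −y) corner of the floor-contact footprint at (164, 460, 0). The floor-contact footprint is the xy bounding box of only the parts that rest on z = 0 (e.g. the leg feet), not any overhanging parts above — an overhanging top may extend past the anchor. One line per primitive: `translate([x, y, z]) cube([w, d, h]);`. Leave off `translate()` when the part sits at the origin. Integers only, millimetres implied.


translate([164, 460, 406]) cube([1948, 382, 36]);
translate([164, 460, 0]) cube([70, 70, 406]);
translate([164, 772, 0]) cube([70, 70, 406]);
translate([2042, 460, 0]) cube([70, 70, 406]);
translate([2042, 772, 0]) cube([70, 70, 406]);


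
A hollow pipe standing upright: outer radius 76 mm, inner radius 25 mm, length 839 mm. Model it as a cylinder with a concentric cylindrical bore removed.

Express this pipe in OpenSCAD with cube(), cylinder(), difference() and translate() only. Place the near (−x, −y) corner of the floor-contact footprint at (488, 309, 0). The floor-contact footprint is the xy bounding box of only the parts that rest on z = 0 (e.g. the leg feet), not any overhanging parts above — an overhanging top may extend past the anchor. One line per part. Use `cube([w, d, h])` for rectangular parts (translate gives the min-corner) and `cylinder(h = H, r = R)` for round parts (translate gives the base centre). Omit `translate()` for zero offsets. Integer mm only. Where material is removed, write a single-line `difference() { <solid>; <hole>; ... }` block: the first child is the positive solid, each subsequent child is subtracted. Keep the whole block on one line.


difference() { translate([564, 385, 0]) cylinder(h = 839, r = 76); translate([564, 385, 0]) cylinder(h = 839, r = 25); }


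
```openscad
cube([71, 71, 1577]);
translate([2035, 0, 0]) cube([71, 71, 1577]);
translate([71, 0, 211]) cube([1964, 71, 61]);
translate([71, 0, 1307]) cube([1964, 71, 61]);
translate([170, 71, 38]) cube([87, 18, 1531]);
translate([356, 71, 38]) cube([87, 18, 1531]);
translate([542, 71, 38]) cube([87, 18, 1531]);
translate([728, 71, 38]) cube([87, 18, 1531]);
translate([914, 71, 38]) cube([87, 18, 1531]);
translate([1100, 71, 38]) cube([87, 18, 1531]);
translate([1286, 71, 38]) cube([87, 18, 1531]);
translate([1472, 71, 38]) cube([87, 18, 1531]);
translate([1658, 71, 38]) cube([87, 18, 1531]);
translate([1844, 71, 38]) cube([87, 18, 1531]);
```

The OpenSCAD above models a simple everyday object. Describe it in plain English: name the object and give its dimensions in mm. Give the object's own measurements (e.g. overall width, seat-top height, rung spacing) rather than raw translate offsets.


A fence section. Two 71×71 mm posts, 1577 mm tall, stand on the floor with a clear span of 1964 mm between their inner faces. Two horizontal rails of 71×61 mm section span the gap between the posts with their undersides at z = 211 mm and z = 1307 mm, flush with the posts' −y face. 10 pickets, each 87 mm wide, 18 mm thick and 1531 mm tall, are fixed to the +y face of the rails with their bottoms at z = 38 mm, spaced across the span with a 99 mm gap after the −x post and between neighbouring pickets, with 104 mm left before the +x post.


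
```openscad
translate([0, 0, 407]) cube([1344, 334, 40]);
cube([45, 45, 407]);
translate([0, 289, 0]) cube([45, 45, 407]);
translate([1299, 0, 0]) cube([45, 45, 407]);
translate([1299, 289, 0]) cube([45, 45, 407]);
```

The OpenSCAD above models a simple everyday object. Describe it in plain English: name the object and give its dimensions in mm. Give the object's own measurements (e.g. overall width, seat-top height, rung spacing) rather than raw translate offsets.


A bench: a 1344×334 mm seat slab, 40 mm thick, top at z = 447 mm, on four 45×45 mm square legs flush with the seat corners and standing on z = 0.


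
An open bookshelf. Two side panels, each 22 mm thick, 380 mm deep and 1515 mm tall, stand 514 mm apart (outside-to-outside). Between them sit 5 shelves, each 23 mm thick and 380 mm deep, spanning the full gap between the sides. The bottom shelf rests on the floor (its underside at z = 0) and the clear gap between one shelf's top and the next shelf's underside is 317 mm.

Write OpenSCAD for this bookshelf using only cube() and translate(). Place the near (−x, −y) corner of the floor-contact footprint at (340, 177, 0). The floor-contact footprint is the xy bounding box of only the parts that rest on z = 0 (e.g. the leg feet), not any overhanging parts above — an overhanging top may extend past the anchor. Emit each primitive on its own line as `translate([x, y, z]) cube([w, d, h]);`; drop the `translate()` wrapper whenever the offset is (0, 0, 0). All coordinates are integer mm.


translate([340, 177, 0]) cube([22, 380, 1515]);
translate([832, 177, 0]) cube([22, 380, 1515]);
translate([362, 177, 0]) cube([470, 380, 23]);
translate([362, 177, 340]) cube([470, 380, 23]);
translate([362, 177, 680]) cube([470, 380, 23]);
translate([362, 177, 1020]) cube([470, 380, 23]);
translate([362, 177, 1360]) cube([470, 380, 23]);


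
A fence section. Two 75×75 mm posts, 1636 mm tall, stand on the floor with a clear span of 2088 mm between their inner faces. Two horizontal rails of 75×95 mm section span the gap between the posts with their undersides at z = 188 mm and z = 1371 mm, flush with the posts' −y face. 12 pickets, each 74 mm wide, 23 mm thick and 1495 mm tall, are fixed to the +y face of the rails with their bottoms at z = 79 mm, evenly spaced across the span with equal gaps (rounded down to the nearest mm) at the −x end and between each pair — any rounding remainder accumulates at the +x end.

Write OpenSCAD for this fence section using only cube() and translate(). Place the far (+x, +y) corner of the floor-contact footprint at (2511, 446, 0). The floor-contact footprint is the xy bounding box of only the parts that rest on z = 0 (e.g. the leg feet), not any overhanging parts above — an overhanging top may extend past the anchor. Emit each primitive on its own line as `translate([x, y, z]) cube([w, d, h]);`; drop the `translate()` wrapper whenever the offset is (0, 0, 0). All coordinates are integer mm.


translate([273, 371, 0]) cube([75, 75, 1636]);
translate([2436, 371, 0]) cube([75, 75, 1636]);
translate([348, 371, 188]) cube([2088, 75, 95]);
translate([348, 371, 1371]) cube([2088, 75, 95]);
translate([440, 446, 79]) cube([74, 23, 1495]);
translate([606, 446, 79]) cube([74, 23, 1495]);
translate([772, 446, 79]) cube([74, 23, 1495]);
translate([938, 446, 79]) cube([74, 23, 1495]);
translate([1104, 446, 79]) cube([74, 23, 1495]);
translate([1270, 446, 79]) cube([74, 23, 1495]);
translate([1436, 446, 79]) cube([74, 23, 1495]);
translate([1602, 446, 79]) cube([74, 23, 1495]);
translate([1768, 446, 79]) cube([74, 23, 1495]);
translate([1934, 446, 79]) cube([74, 23, 1495]);
translate([2100, 446, 79]) cube([74, 23, 1495]);
translate([2266, 446, 79]) cube([74, 23, 1495]);


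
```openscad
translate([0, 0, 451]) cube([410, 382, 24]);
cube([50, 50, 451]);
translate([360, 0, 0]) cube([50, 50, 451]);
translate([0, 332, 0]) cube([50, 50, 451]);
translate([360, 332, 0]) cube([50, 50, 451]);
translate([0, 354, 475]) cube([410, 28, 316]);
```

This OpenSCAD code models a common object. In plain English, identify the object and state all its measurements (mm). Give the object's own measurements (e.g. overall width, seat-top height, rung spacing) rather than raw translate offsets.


A chair. The seat is a 410×382×24 mm slab with its top at z = 475 mm, on four 50×50 mm corner legs (flush with the seat edges, standing on z = 0). A flat backrest 28 mm thick, 316 mm tall, spans the full seat width and rises from the seat top along its +y edge, rear face flush with the rear of the seat.


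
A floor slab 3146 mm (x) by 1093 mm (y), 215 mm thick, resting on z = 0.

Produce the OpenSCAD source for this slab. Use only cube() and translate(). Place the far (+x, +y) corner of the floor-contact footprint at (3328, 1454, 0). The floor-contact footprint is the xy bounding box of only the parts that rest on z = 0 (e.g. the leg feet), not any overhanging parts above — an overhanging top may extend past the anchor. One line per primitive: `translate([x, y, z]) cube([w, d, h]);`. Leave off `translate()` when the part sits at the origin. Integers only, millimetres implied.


translate([182, 361, 0]) cube([3146, 1093, 215]);


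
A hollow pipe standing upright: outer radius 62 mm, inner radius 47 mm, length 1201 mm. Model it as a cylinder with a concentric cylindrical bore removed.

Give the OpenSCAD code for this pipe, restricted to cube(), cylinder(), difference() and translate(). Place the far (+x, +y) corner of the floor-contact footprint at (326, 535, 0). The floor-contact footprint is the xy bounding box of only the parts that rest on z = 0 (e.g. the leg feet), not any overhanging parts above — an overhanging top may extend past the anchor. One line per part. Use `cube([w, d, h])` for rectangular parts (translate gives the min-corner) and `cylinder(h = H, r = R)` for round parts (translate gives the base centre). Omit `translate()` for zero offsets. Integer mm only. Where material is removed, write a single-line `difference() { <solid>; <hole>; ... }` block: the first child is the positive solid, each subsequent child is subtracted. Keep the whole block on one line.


difference() { translate([264, 473, 0]) cylinder(h = 1201, r = 62); translate([264, 473, 0]) cylinder(h = 1201, r = 47); }


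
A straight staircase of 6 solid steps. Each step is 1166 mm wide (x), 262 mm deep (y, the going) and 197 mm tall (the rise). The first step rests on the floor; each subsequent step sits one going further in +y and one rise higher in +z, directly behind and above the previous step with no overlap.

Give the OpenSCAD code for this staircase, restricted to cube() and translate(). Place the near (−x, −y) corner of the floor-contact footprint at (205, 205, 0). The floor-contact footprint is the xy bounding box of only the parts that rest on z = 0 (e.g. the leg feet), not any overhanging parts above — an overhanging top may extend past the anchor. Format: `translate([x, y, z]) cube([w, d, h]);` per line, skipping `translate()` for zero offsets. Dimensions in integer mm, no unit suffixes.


translate([205, 205, 0]) cube([1166, 262, 197]);
translate([205, 467, 197]) cube([1166, 262, 197]);
translate([205, 729, 394]) cube([1166, 262, 197]);
translate([205, 991, 591]) cube([1166, 262, 197]);
translate([205, 1253, 788]) cube([1166, 262, 197]);
translate([205, 1515, 985]) cube([1166, 262, 197]);


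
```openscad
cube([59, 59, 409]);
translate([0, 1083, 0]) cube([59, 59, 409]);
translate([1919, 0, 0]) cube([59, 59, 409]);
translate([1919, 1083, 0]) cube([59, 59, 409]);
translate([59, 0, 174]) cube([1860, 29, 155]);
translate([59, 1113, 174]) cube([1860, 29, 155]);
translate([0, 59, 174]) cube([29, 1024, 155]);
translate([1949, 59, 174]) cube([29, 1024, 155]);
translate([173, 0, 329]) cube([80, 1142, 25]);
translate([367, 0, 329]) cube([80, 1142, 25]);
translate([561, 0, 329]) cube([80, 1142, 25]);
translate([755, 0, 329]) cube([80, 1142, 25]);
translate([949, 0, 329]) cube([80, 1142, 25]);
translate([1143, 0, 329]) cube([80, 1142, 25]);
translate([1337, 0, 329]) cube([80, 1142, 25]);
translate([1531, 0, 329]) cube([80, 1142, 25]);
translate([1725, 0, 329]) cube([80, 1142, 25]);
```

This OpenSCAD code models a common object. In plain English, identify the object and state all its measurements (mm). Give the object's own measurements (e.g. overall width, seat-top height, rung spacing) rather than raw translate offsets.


A bed frame 1978 mm long (x) by 1142 mm wide (y). Four 59×59 mm corner posts, 409 mm tall, at the corners of the footprint. Four rails of 29 mm thickness and 155 mm height run between adjacent posts with their undersides at z = 174 mm, their outer faces flush with the outside of the frame (the two x-running rails run between the posts' inner faces; the two y-running rails run between the posts' inner faces). 9 slats, each 80 mm wide (x) and 25 mm thick, lie across the top of the two x-running rails, running the full 1142 mm width of the frame in y; along x they sit between the end posts with a 114 mm gap after the −x posts and between neighbouring slats and before the +x posts.


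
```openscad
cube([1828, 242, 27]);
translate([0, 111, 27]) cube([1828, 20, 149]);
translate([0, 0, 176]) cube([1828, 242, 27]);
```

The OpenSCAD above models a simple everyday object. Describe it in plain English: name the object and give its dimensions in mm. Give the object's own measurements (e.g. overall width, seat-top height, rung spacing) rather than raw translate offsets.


An I-beam lying along x, 1828 mm long. Overall section height 203 mm. Two flanges 242 mm wide (y) and 27 mm thick, one on the floor and one at the top; a web 20 mm thick runs between them, centred on the flange width.


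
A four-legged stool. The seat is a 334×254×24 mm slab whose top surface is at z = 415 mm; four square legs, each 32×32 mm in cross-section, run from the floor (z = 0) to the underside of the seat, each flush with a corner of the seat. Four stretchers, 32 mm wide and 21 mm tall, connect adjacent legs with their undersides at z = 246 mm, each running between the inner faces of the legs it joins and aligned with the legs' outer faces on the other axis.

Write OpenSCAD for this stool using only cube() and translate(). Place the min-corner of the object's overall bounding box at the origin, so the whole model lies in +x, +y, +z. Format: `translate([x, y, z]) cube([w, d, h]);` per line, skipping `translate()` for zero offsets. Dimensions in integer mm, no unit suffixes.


translate([0, 0, 391]) cube([334, 254, 24]);
cube([32, 32, 391]);
translate([302, 0, 0]) cube([32, 32, 391]);
translate([0, 222, 0]) cube([32, 32, 391]);
translate([302, 222, 0]) cube([32, 32, 391]);
translate([32, 0, 246]) cube([270, 32, 21]);
translate([32, 222, 246]) cube([270, 32, 21]);
translate([0, 32, 246]) cube([32, 190, 21]);
translate([302, 32, 246]) cube([32, 190, 21]);


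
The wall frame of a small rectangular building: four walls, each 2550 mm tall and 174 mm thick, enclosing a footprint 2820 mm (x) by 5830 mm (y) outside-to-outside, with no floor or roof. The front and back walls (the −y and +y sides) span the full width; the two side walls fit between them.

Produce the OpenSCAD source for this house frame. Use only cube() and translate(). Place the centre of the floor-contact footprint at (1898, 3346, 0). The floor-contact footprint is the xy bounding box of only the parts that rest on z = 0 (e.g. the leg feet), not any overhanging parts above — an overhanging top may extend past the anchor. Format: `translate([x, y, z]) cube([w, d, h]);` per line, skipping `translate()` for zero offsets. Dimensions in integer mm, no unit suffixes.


translate([488, 431, 0]) cube([2820, 174, 2550]);
translate([488, 6087, 0]) cube([2820, 174, 2550]);
translate([488, 605, 0]) cube([174, 5482, 2550]);
translate([3134, 605, 0]) cube([174, 5482, 2550]);


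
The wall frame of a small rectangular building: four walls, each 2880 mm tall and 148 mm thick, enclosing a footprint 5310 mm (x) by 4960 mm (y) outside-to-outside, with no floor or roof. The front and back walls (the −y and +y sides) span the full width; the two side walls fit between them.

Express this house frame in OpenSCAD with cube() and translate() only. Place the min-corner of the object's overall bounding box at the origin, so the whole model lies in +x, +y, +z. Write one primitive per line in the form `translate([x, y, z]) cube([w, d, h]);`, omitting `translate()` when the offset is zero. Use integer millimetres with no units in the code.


cube([5310, 148, 2880]);
translate([0, 4812, 0]) cube([5310, 148, 2880]);
translate([0, 148, 0]) cube([148, 4664, 2880]);
translate([5162, 148, 0]) cube([148, 4664, 2880]);


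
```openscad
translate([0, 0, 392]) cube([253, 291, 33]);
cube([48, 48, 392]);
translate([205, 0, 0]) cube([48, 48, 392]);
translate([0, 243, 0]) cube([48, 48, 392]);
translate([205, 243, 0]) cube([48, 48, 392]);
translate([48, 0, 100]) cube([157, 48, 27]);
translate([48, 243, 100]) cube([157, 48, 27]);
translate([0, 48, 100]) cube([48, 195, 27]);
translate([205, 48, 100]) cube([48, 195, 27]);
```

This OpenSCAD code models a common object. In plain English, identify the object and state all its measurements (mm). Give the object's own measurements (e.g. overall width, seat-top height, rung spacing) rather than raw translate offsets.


A simple wooden stool: a rectangular seat 253 mm (x) by 291 mm (y), 33 mm thick, top face at z = 425 mm, on four square legs, each 48×48 mm in cross-section. The legs rest on z = 0, each flush with a corner of the seat. Four stretchers, 48 mm wide and 27 mm tall, connect adjacent legs with their undersides at z = 100 mm, each running between the inner faces of the legs it joins and aligned with the legs' outer faces on the other axis.


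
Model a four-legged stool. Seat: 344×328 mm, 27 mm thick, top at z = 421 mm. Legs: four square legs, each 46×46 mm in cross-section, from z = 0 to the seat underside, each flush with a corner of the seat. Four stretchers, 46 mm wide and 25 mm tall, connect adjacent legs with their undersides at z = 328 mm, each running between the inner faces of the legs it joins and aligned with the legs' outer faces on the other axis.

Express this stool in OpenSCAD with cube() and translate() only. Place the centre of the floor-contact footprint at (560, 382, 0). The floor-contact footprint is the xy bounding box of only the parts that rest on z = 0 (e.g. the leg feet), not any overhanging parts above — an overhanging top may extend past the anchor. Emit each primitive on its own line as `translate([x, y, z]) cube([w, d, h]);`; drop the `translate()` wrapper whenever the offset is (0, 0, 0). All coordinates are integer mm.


translate([388, 218, 394]) cube([344, 328, 27]);
translate([388, 218, 0]) cube([46, 46, 394]);
translate([686, 218, 0]) cube([46, 46, 394]);
translate([388, 500, 0]) cube([46, 46, 394]);
translate([686, 500, 0]) cube([46, 46, 394]);
translate([434, 218, 328]) cube([252, 46, 25]);
translate([434, 500, 328]) cube([252, 46, 25]);
translate([388, 264, 328]) cube([46, 236, 25]);
translate([686, 264, 328]) cube([46, 236, 25]);


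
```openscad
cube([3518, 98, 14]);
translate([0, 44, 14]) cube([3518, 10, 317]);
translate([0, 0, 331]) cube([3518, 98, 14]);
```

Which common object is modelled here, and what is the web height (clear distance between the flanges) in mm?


An I-beam. The web height is 317 mm.

Two wide flanges with a thin centred web — an I-beam. Overall 345 mm minus two 14 mm flanges gives a web of 345 − 2·14 = 317 mm.


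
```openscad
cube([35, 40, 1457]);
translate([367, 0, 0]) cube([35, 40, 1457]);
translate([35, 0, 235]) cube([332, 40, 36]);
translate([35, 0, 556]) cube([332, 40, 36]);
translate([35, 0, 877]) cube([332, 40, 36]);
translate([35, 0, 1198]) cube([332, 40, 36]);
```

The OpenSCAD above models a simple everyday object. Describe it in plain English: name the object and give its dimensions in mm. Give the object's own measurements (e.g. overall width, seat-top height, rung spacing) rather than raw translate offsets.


A straight ladder. Two 35×40 mm vertical rails, 1457 mm tall, stand 402 mm apart (outside-to-outside) with their front faces coplanar on the −y side. 4 rungs, each 40 mm deep and 36 mm tall, span between the inner faces of the rails, front faces flush with the rails. The lowest rung's underside is at z = 235 mm and rungs are spaced 321 mm apart (underside to underside).


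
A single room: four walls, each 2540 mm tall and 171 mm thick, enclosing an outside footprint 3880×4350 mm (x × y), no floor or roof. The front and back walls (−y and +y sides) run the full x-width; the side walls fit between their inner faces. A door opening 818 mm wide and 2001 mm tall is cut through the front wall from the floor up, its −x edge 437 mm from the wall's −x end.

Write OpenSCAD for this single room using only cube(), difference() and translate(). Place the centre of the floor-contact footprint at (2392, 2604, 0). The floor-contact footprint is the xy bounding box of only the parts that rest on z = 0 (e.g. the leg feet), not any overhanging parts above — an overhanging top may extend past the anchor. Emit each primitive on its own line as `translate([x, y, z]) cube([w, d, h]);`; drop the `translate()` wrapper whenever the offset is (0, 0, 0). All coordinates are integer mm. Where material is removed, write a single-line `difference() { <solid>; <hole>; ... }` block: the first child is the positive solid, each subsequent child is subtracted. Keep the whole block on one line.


difference() { translate([452, 429, 0]) cube([3880, 171, 2540]); translate([889, 429, 0]) cube([818, 171, 2001]); }
translate([452, 4608, 0]) cube([3880, 171, 2540]);
translate([452, 600, 0]) cube([171, 4008, 2540]);
translate([4161, 600, 0]) cube([171, 4008, 2540]);


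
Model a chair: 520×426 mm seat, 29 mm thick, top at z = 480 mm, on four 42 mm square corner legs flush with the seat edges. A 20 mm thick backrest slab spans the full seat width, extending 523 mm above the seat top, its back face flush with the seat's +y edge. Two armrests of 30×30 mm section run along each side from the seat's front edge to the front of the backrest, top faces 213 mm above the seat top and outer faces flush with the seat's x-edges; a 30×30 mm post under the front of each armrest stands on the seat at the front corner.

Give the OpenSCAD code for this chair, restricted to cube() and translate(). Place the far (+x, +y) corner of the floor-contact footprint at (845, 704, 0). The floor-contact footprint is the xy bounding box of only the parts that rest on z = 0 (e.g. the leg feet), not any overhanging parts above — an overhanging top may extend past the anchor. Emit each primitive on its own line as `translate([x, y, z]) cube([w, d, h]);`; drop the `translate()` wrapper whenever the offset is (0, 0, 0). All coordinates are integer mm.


translate([325, 278, 451]) cube([520, 426, 29]);
translate([325, 278, 0]) cube([42, 42, 451]);
translate([803, 278, 0]) cube([42, 42, 451]);
translate([325, 662, 0]) cube([42, 42, 451]);
translate([803, 662, 0]) cube([42, 42, 451]);
translate([325, 684, 480]) cube([520, 20, 523]);
translate([325, 278, 663]) cube([30, 406, 30]);
translate([815, 278, 663]) cube([30, 406, 30]);
translate([325, 278, 480]) cube([30, 30, 183]);
translate([815, 278, 480]) cube([30, 30, 183]);


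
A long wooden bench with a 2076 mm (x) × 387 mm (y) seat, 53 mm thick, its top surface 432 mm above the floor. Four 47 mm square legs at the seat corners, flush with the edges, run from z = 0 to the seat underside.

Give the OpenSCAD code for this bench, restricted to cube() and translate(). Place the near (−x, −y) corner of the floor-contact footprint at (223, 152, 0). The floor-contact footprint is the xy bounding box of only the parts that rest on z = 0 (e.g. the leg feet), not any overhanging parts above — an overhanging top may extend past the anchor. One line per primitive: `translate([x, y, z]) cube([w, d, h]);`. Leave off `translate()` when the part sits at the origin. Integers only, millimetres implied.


translate([223, 152, 379]) cube([2076, 387, 53]);
translate([223, 152, 0]) cube([47, 47, 379]);
translate([223, 492, 0]) cube([47, 47, 379]);
translate([2252, 152, 0]) cube([47, 47, 379]);
translate([2252, 492, 0]) cube([47, 47, 379]);


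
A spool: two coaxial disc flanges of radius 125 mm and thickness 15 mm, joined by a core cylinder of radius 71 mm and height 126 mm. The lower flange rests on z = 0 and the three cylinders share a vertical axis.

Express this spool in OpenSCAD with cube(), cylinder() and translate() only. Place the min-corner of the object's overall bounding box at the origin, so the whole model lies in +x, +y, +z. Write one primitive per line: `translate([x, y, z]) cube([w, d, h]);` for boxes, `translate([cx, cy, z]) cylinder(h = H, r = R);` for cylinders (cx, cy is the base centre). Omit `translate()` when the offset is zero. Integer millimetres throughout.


translate([125, 125, 0]) cylinder(h = 15, r = 125);
translate([125, 125, 15]) cylinder(h = 126, r = 71);
translate([125, 125, 141]) cylinder(h = 15, r = 125);


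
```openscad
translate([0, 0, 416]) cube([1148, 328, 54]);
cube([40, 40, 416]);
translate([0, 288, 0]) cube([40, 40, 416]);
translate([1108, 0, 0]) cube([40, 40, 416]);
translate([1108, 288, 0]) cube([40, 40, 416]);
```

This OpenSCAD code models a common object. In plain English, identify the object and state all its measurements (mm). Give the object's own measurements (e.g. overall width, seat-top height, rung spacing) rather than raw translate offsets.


A long wooden bench with a 1148 mm (x) × 328 mm (y) seat, 54 mm thick, its top surface 470 mm above the floor. Four 40 mm square legs at the seat corners, flush with the edges, run from z = 0 to the seat underside.


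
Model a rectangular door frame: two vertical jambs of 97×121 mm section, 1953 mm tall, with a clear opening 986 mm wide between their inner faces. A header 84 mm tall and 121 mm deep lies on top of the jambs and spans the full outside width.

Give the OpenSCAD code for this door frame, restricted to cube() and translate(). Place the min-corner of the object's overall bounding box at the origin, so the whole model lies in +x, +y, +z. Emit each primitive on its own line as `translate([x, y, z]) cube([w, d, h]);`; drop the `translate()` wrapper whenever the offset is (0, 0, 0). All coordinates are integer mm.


cube([97, 121, 1953]);
translate([1083, 0, 0]) cube([97, 121, 1953]);
translate([0, 0, 1953]) cube([1180, 121, 84]);


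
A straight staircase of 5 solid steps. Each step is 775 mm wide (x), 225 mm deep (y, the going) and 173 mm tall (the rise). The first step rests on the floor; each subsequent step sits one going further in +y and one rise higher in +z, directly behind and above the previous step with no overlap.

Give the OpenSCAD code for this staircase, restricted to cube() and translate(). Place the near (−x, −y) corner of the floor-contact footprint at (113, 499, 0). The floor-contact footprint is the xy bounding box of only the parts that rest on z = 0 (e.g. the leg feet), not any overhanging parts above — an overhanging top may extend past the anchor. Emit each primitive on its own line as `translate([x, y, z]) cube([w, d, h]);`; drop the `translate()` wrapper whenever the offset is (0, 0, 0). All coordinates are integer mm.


translate([113, 499, 0]) cube([775, 225, 173]);
translate([113, 724, 173]) cube([775, 225, 173]);
translate([113, 949, 346]) cube([775, 225, 173]);
translate([113, 1174, 519]) cube([775, 225, 173]);
translate([113, 1399, 692]) cube([775, 225, 173]);


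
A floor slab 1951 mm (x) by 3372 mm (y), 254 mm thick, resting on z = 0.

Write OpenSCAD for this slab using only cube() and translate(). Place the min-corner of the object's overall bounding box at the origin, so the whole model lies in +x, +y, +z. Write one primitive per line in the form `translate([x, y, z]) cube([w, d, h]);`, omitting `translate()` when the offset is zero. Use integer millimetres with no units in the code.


cube([1951, 3372, 254]);


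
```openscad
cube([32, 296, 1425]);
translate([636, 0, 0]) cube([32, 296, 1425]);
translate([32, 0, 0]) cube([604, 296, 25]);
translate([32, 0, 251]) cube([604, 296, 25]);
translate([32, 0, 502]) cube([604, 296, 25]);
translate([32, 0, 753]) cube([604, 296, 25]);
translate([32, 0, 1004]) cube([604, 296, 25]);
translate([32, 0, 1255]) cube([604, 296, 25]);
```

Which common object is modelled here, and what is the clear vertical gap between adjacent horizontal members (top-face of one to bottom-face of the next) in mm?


A bookshelf. The clear shelf gap is 226 mm.

Two tall side panels with 6 horizontal boards between them — a bookshelf. The first two shelf undersides are at z = 0 and z = 251; with shelf thickness 25, the clear gap is 251 − 0 − 25 = 226 mm.


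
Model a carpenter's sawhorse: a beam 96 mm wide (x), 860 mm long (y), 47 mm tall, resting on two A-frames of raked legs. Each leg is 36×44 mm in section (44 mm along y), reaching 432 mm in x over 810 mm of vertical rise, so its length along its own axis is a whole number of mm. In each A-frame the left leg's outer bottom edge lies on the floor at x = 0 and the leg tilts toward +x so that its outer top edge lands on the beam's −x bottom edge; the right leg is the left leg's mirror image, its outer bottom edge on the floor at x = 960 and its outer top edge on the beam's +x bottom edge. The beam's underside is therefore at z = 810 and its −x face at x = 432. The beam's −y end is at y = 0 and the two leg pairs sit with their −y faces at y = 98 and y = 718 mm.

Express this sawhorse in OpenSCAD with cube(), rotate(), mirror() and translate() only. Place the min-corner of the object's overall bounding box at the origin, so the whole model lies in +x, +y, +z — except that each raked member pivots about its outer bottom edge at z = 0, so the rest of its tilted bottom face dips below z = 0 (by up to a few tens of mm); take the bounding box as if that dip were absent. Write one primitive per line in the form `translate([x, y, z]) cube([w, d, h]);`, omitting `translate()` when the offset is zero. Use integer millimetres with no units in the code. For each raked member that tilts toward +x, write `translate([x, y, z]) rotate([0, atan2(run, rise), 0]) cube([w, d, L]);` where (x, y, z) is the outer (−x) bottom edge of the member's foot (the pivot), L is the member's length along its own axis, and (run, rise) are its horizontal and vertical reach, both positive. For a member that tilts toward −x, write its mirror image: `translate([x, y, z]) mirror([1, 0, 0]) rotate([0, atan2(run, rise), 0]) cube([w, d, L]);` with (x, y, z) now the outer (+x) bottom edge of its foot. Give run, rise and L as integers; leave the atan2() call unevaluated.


// leg length = √(432² + 810²) = 918
// right-leg outer foot x = 2·432 + 96 = 960
// beam min-corner = (432, 0, 810)
translate([432, 0, 810]) cube([96, 860, 47]);
translate([0, 98, 0]) rotate([0, atan2(432, 810), 0]) cube([36, 44, 918]);
translate([960, 98, 0]) mirror([1, 0, 0]) rotate([0, atan2(432, 810), 0]) cube([36, 44, 918]);
translate([0, 718, 0]) rotate([0, atan2(432, 810), 0]) cube([36, 44, 918]);
translate([960, 718, 0]) mirror([1, 0, 0]) rotate([0, atan2(432, 810), 0]) cube([36, 44, 918]);


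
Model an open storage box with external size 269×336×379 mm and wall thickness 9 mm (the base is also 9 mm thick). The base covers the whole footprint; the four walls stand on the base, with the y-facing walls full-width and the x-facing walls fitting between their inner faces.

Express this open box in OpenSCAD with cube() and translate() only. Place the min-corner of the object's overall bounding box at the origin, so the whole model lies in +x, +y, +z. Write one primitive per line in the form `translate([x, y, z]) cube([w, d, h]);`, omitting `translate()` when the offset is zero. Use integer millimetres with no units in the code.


cube([269, 336, 9]);
translate([0, 0, 9]) cube([269, 9, 370]);
translate([0, 327, 9]) cube([269, 9, 370]);
translate([0, 9, 9]) cube([9, 318, 370]);
translate([260, 9, 9]) cube([9, 318, 370]);


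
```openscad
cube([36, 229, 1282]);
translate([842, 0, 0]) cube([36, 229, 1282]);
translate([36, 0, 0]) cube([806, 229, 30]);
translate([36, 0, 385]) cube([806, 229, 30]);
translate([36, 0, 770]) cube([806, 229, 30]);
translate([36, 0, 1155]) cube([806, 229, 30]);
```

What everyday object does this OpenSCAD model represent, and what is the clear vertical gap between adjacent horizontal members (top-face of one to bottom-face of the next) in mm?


A bookshelf. The clear shelf gap is 355 mm.

Two tall side panels with 4 horizontal boards between them — a bookshelf. The first two shelf undersides are at z = 0 and z = 385; with shelf thickness 30, the clear gap is 385 − 0 − 30 = 355 mm.


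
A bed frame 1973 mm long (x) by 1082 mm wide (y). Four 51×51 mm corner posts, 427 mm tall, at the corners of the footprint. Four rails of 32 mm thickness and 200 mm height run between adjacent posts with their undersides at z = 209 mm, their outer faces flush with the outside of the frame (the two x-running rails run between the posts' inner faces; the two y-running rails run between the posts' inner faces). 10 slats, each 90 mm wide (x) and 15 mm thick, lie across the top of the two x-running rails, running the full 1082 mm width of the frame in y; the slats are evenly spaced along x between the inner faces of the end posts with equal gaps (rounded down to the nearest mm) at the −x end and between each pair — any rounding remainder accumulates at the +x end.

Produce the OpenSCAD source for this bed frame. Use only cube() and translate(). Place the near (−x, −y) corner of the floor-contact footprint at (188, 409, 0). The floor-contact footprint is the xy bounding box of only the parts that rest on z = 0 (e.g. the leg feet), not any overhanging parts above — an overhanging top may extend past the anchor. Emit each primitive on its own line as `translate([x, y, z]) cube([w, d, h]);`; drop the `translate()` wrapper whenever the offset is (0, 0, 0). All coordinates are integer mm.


translate([188, 409, 0]) cube([51, 51, 427]);
translate([188, 1440, 0]) cube([51, 51, 427]);
translate([2110, 409, 0]) cube([51, 51, 427]);
translate([2110, 1440, 0]) cube([51, 51, 427]);
translate([239, 409, 209]) cube([1871, 32, 200]);
translate([239, 1459, 209]) cube([1871, 32, 200]);
translate([188, 460, 209]) cube([32, 980, 200]);
translate([2129, 460, 209]) cube([32, 980, 200]);
translate([327, 409, 409]) cube([90, 1082, 15]);
translate([505, 409, 409]) cube([90, 1082, 15]);
translate([683, 409, 409]) cube([90, 1082, 15]);
translate([861, 409, 409]) cube([90, 1082, 15]);
translate([1039, 409, 409]) cube([90, 1082, 15]);
translate([1217, 409, 409]) cube([90, 1082, 15]);
translate([1395, 409, 409]) cube([90, 1082, 15]);
translate([1573, 409, 409]) cube([90, 1082, 15]);
translate([1751, 409, 409]) cube([90, 1082, 15]);
translate([1929, 409, 409]) cube([90, 1082, 15]);
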